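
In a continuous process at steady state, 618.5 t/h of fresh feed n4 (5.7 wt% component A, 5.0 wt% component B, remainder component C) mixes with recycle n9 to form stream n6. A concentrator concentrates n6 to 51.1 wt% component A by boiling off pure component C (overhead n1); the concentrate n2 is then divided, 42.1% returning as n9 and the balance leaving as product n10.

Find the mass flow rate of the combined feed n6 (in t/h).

668.7 t/h

Overall component A balance (none leaves overhead): component A in fresh feed = component A in product, i.e. 618.5×0.057 = (1−0.421)·n2·0.511.
n2 = 35.255/(0.511×0.579) = 119.16 t/h.
Recycle n9 = 0.421×119.16 = 50.165 t/h.
Combined feed n6 = 618.5 + 50.165 = 668.66 t/h.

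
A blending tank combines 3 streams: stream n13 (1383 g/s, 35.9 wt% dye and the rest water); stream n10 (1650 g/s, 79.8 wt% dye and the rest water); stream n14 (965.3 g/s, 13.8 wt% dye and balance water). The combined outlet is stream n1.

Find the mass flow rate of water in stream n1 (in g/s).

2052 g/s

water out = water in = 1383×0.641 + 1650×0.202 + 965.3×0.862 = 2051.9 g/s.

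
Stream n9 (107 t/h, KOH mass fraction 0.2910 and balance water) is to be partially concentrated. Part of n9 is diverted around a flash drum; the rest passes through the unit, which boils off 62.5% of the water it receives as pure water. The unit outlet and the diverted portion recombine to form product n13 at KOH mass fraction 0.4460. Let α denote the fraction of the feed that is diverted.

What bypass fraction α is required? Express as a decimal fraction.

0.216

All 107×0.291 = 31.137 t/h of KOH reaches n13, so n13 = 31.137/0.446 = 69.814 t/h and vapour = 37.186 t/h.
The evaporator receives (1−α)·107 of feed at 0.709 water and removes 0.625 of that water:
0.625×0.709×(1−α)×107 = 37.186
(1−α) = 37.186/47.414 = 0.7843;  α = 0.2157.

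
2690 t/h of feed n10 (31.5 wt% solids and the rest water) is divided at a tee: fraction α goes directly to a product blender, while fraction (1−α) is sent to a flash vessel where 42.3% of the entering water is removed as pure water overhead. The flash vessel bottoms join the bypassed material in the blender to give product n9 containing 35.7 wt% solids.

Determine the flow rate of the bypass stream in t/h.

1598 t/h

All 2690×0.315 = 847.35 t/h of solids reaches n9, so n9 = 847.35/0.357 = 2373.5 t/h and vapour = 316.47 t/h.
The evaporator receives (1−α)·2690 of feed at 0.685 water and removes 0.423 of that water:
0.423×0.685×(1−α)×2690 = 316.47
(1−α) = 316.47/779.44 = 0.4060;  α = 0.5940.
Bypass flow = 0.5940×2690 = 1597.8 t/h.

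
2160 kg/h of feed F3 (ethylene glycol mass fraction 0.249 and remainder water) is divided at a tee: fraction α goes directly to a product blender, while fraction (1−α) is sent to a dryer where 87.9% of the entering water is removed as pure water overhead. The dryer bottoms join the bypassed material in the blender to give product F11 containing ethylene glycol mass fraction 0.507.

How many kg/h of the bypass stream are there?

All 2160×0.249 = 537.84 kg/h of ethylene glycol reaches F11, so F11 = 537.84/0.507 = 1060.8 kg/h and vapour = 1099.2 kg/h.
The evaporator receives (1−α)·2160 of feed at 0.751 water and removes 0.879 of that water:
0.879×0.751×(1−α)×2160 = 1099.2
(1−α) = 1099.2/1425.9 = 0.7709;  α = 0.2291.
Bypass flow = 0.2291×2160 = 494.91 kg/h.

494.9 kg/h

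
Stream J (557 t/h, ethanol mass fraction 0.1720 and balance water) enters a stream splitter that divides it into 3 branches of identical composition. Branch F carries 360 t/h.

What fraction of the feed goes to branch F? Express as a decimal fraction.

Fraction to F = 360/557 = 0.6463.

0.646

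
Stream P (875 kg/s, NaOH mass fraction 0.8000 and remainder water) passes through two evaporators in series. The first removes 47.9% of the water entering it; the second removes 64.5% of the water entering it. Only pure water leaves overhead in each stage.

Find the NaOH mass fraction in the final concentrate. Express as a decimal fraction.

0.9558

water in feed = 875×0.200 = 175 kg/s.
After stage 1: water left = (1−0.479)×175 = 91.175; stream total = 791.17 kg/s.
After stage 2: water left = (1−0.645)×91.175 = 32.367; final concentrate = 732.37 kg/s.
NaOH fraction = 700/732.37 = 0.9558.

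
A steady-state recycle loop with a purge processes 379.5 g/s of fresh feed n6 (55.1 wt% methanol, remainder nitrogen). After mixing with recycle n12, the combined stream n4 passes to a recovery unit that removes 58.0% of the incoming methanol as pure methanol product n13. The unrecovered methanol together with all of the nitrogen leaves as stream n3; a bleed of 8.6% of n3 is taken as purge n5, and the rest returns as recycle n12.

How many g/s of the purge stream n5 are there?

nitrogen enters only via n6 and leaves only via the purge: 379.5×0.449 = 0.086×(nitrogen in n3), and the recovery unit passes all nitrogen, so nitrogen in n4 = nitrogen in n3 = 1981.3 g/s.
methanol in n4: m_A = 379.5×0.551 + (1−0.086)·(1−0.580)·m_A, so m_A = 209.1/0.6161 = 339.39 g/s.
n3 = (1−0.580)×339.39 + 1981.3 = 2123.9 g/s.
Purge n5 = 0.086×2123.9 = 182.65 g/s.

182.7 g/s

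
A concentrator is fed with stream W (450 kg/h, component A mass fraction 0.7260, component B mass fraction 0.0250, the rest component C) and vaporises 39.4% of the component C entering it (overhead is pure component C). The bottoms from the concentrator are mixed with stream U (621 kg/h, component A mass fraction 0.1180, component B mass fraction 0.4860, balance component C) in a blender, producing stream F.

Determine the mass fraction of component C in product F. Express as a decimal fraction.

0.3056

Vapour removed = 0.394×0.249×450 = 44.148 kg/h; concentrate = 405.85 kg/h.
component C reaching the mixer = 67.902 (from concentrate) + 621×0.396 = 313.82 kg/h.
Product flow = 405.85 + 621 = 1026.9 kg/h; component C fraction = 0.3056.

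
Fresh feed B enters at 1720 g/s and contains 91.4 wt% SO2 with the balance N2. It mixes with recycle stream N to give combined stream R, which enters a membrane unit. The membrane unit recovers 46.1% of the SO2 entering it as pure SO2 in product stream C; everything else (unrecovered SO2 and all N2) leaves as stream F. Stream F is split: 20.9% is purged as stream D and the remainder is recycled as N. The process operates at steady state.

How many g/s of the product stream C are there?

SO2 in R: m_A = 1720×0.914 + (1−0.209)·(1−0.461)·m_A, so m_A = 1572.1/0.5737 = 2740.5 g/s.
Product C = 0.461×2740.5 = 1263.4 g/s.

1263 g/s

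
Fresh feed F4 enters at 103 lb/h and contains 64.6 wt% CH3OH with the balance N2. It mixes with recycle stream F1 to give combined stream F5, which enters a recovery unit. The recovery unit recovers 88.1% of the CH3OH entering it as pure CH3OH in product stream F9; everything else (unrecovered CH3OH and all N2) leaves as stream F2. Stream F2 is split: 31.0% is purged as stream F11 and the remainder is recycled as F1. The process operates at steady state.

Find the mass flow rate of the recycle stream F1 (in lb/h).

87.11 lb/h

N2 enters only via F4 and leaves only via the purge: 103×0.354 = 0.310×(N2 in F2), and the recovery unit passes all N2, so N2 in F5 = N2 in F2 = 117.62 lb/h.
CH3OH in F5: m_A = 103×0.646 + (1−0.310)·(1−0.881)·m_A, so m_A = 66.538/0.9179 = 72.49 lb/h.
F2 = (1−0.881)×72.49 + 117.62 = 126.25 lb/h.
Recycle F1 = (1−0.310)×126.25 = 87.11 lb/h.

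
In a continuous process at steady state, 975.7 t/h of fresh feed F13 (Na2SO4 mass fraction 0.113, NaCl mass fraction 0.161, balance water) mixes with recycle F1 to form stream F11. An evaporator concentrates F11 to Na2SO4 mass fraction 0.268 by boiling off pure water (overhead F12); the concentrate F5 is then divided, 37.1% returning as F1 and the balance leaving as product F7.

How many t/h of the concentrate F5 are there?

Overall Na2SO4 balance (none leaves overhead): Na2SO4 in fresh feed = Na2SO4 in product, i.e. 975.7×0.113 = (1−0.371)·F5·0.268.
F5 = 110.25/(0.268×0.629) = 654.05 t/h.

654 t/h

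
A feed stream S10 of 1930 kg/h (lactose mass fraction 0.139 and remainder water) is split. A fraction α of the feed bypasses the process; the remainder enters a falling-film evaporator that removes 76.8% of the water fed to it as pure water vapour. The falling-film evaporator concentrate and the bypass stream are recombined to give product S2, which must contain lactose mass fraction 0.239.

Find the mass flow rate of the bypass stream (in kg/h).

All 1930×0.139 = 268.27 kg/h of lactose reaches S2, so S2 = 268.27/0.239 = 1122.5 kg/h and vapour = 807.53 kg/h.
The evaporator receives (1−α)·1930 of feed at 0.861 water and removes 0.768 of that water:
0.768×0.861×(1−α)×1930 = 807.53
(1−α) = 807.53/1276.2 = 0.6328;  α = 0.3672.
Bypass flow = 0.3672×1930 = 708.78 kg/h.

708.8 kg/h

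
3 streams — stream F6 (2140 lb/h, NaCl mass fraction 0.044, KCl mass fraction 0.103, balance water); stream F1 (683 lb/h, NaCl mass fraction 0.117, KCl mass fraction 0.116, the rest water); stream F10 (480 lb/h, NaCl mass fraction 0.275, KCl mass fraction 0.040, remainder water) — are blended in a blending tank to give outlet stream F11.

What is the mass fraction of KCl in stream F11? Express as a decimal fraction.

Total flow out = 2140 + 683 + 480 = 3303 lb/h.
KCl in = 2140×0.103 + 683×0.116 + 480×0.040 = 318.85 lb/h.
KCl mass fraction in F11 = 318.85/3303 = 0.097.

0.097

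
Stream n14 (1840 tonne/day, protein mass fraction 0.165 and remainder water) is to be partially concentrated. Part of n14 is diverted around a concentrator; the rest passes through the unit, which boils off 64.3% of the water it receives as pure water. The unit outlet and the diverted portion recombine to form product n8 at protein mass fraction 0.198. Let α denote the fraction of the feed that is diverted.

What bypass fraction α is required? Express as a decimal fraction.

0.690

All 1840×0.165 = 303.6 tonne/day of protein reaches n8, so n8 = 303.6/0.198 = 1533.3 tonne/day and vapour = 306.67 tonne/day.
The evaporator receives (1−α)·1840 of feed at 0.835 water and removes 0.643 of that water:
0.643×0.835×(1−α)×1840 = 306.67
(1−α) = 306.67/987.91 = 0.3104;  α = 0.6896.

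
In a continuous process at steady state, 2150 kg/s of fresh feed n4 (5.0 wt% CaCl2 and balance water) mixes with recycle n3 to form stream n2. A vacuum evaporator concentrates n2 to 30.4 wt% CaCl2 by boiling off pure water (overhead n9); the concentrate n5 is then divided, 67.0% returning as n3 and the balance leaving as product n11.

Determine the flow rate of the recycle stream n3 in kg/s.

Overall CaCl2 balance (none leaves overhead): CaCl2 in fresh feed = CaCl2 in product, i.e. 2150×0.050 = (1−0.670)·n5·0.304.
n5 = 107.5/(0.304×0.330) = 1071.6 kg/s.
Recycle n3 = 0.670×1071.6 = 717.95 kg/s.

718 kg/s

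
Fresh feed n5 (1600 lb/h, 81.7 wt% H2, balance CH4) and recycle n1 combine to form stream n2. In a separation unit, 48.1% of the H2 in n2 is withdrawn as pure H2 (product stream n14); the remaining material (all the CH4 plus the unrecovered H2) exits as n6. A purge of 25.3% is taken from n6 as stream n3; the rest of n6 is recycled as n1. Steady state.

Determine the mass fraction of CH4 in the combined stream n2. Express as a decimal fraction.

0.3515

CH4 enters only via n5 and leaves only via the purge: 1600×0.183 = 0.253×(CH4 in n6), and the separation unit passes all CH4, so CH4 in n2 = CH4 in n6 = 1157.3 lb/h.
H2 in n2: m_A = 1600×0.817 + (1−0.253)·(1−0.481)·m_A, so m_A = 1307.2/0.6123 = 2134.9 lb/h.
n2 = 2134.9 + 1157.3 = 3292.2 lb/h.
CH4 fraction in n2 = 1157.3/3292.2 = 0.3515.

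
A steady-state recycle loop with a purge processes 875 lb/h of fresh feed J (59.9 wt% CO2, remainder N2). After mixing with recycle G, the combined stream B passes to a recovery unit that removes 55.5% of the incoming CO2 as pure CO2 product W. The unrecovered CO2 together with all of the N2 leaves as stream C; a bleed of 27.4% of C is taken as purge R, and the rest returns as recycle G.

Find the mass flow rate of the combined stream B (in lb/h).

N2 enters only via J and leaves only via the purge: 875×0.401 = 0.274×(N2 in C), and the recovery unit passes all N2, so N2 in B = N2 in C = 1280.6 lb/h.
CO2 in B: m_A = 875×0.599 + (1−0.274)·(1−0.555)·m_A, so m_A = 524.12/0.6769 = 774.27 lb/h.
B = 774.27 + 1280.6 = 2054.8 lb/h.

2055 lb/h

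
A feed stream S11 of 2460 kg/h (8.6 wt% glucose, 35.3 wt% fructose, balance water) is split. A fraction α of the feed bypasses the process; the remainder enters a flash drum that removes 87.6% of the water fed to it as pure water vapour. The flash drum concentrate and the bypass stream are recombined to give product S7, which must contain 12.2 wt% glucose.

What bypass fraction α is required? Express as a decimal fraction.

0.400

All 2460×0.086 = 211.56 kg/h of glucose reaches S7, so S7 = 211.56/0.122 = 1734.1 kg/h and vapour = 725.9 kg/h.
The evaporator receives (1−α)·2460 of feed at 0.561 water and removes 0.876 of that water:
0.876×0.561×(1−α)×2460 = 725.9
(1−α) = 725.9/1208.9 = 0.6004;  α = 0.3996.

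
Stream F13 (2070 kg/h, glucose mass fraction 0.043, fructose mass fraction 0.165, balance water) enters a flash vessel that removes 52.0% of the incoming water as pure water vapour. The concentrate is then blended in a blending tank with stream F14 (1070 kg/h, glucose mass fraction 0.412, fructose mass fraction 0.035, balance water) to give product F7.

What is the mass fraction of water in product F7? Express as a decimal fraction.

Vapour removed = 0.520×0.792×2070 = 852.51 kg/h; concentrate = 1217.5 kg/h.
water reaching the mixer = 786.93 (from concentrate) + 1070×0.553 = 1378.6 kg/h.
Product flow = 1217.5 + 1070 = 2287.5 kg/h; water fraction = 0.603.

0.603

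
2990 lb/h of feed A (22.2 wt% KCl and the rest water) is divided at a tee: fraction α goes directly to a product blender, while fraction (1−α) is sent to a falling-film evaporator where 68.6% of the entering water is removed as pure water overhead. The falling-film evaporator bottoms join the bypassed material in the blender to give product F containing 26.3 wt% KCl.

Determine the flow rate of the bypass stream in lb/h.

2117 lb/h

All 2990×0.222 = 663.78 lb/h of KCl reaches F, so F = 663.78/0.263 = 2523.9 lb/h and vapour = 466.12 lb/h.
The evaporator receives (1−α)·2990 of feed at 0.778 water and removes 0.686 of that water:
0.686×0.778×(1−α)×2990 = 466.12
(1−α) = 466.12/1595.8 = 0.2921;  α = 0.7079.
Bypass flow = 0.7079×2990 = 2116.6 lb/h.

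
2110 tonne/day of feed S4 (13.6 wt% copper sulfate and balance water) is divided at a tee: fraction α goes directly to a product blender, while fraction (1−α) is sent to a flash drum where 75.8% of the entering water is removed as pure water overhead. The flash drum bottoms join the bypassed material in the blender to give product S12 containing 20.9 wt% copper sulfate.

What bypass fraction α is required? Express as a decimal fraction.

0.467

All 2110×0.136 = 286.96 tonne/day of copper sulfate reaches S12, so S12 = 286.96/0.209 = 1373 tonne/day and vapour = 736.99 tonne/day.
The evaporator receives (1−α)·2110 of feed at 0.864 water and removes 0.758 of that water:
0.758×0.864×(1−α)×2110 = 736.99
(1−α) = 736.99/1381.9 = 0.5333;  α = 0.4667.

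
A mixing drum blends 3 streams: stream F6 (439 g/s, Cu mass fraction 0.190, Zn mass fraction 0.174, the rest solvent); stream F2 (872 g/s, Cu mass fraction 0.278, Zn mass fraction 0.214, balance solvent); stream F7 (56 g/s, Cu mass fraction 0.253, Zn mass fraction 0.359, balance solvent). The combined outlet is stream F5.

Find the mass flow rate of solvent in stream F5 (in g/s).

743.9 g/s

solvent out = solvent in = 439×0.636 + 872×0.508 + 56×0.388 = 743.91 g/s.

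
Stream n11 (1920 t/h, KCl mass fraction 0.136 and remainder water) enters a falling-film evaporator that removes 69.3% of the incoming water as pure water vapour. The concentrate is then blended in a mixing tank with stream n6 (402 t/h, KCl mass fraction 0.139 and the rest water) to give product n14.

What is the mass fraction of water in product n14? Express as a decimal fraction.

0.730

Vapour removed = 0.693×0.864×1920 = 1149.6 t/h; concentrate = 770.4 t/h.
water reaching the mixer = 509.28 (from concentrate) + 402×0.861 = 855.4 t/h.
Product flow = 770.4 + 402 = 1172.4 t/h; water fraction = 0.730.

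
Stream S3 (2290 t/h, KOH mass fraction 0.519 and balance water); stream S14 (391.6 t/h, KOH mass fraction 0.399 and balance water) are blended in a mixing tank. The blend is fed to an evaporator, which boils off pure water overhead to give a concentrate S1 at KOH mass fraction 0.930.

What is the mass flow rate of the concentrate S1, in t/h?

KOH entering = 2290×0.519 + 391.6×0.399 = 1344.8 t/h.
All KOH reports to S1, so S1 = 1344.8/0.930 = 1446 t/h.

1446 t/h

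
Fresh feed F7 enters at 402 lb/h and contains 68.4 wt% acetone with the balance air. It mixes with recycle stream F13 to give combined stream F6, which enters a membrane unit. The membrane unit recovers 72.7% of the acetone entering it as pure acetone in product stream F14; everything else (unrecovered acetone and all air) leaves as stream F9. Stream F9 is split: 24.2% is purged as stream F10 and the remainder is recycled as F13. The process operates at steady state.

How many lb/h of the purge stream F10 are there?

air enters only via F7 and leaves only via the purge: 402×0.316 = 0.242×(air in F9), and the membrane unit passes all air, so air in F6 = air in F9 = 524.93 lb/h.
acetone in F6: m_A = 402×0.684 + (1−0.242)·(1−0.727)·m_A, so m_A = 274.97/0.7931 = 346.72 lb/h.
F9 = (1−0.727)×346.72 + 524.93 = 619.58 lb/h.
Purge F10 = 0.242×619.58 = 149.94 lb/h.

149.9 lb/h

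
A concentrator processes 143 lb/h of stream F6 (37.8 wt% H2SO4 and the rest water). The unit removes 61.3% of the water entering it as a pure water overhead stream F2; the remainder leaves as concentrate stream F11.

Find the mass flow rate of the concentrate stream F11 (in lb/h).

88.48 lb/h

water entering = 143×0.622 = 88.946 lb/h; overhead removed = 0.613×88.946 = 54.524 lb/h.
Concentrate = 143 − 54.524 = 88.476 lb/h.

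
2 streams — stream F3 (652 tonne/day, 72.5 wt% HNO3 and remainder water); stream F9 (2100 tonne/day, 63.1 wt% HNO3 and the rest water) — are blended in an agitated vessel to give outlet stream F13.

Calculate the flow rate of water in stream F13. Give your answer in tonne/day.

water out = water in = 652×0.275 + 2100×0.369 = 954.2 tonne/day.

954.2 tonne/day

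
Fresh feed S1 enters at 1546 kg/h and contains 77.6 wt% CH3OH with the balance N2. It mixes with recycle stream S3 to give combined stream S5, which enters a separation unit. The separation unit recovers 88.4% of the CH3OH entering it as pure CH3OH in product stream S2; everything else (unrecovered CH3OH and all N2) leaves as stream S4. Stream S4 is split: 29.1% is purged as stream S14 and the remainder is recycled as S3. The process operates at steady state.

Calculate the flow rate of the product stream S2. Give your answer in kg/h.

CH3OH in S5: m_A = 1546×0.776 + (1−0.291)·(1−0.884)·m_A, so m_A = 1199.7/0.9178 = 1307.2 kg/h.
Product S2 = 0.884×1307.2 = 1155.6 kg/h.

1156 kg/h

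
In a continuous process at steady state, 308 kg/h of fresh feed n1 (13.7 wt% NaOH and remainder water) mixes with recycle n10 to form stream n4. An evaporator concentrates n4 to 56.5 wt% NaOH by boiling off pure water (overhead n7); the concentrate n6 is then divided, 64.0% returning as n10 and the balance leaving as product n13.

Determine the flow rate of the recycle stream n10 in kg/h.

Overall NaOH balance (none leaves overhead): NaOH in fresh feed = NaOH in product, i.e. 308×0.137 = (1−0.640)·n6·0.565.
n6 = 42.196/(0.565×0.360) = 207.45 kg/h.
Recycle n10 = 0.640×207.45 = 132.77 kg/h.

132.8 kg/h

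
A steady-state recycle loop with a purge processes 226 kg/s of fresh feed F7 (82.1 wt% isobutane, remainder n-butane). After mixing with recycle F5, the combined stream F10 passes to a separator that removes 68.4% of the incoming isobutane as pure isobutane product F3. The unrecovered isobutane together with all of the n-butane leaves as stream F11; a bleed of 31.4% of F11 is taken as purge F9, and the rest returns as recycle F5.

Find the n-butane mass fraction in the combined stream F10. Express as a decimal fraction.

0.3523

n-butane enters only via F7 and leaves only via the purge: 226×0.179 = 0.314×(n-butane in F11), and the separator passes all n-butane, so n-butane in F10 = n-butane in F11 = 128.83 kg/s.
isobutane in F10: m_A = 226×0.821 + (1−0.314)·(1−0.684)·m_A, so m_A = 185.55/0.7832 = 236.9 kg/s.
F10 = 236.9 + 128.83 = 365.73 kg/s.
n-butane fraction in F10 = 128.83/365.73 = 0.3523.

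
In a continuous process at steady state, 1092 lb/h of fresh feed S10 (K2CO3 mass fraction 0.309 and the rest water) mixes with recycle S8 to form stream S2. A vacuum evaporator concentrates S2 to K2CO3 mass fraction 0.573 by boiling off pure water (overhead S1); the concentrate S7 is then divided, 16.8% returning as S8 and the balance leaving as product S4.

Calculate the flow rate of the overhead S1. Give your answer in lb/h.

Overall K2CO3 balance (none leaves overhead): K2CO3 in fresh feed = K2CO3 in product, i.e. 1092×0.309 = (1−0.168)·S7·0.573.
S7 = 337.43/(0.573×0.832) = 707.79 lb/h.
Recycle S8 = 0.168×707.79 = 118.91 lb/h.
Combined feed S2 = 1092 + 118.91 = 1210.9 lb/h.
Overhead S1 = S2 − S7 = 1210.9 − 707.79 = 503.12 lb/h.

503.1 lb/h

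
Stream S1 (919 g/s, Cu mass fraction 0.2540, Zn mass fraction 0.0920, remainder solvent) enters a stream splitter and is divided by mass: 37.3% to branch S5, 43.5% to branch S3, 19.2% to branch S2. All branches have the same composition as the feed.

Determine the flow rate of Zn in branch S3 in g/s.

Branch S3 total = 0.435×919 = 399.76 g/s.
Zn in S3 = 0.092×399.76 = 36.778 g/s.

36.78 g/s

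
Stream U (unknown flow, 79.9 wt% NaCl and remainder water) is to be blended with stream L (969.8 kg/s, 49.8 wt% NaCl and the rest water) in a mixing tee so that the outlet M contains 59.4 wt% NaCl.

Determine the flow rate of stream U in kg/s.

454.2 kg/s

Let U be the unknown flow. Total out = 969.8 + U.
NaCl balance: 482.96 + 0.799·U = 0.594·(969.8 + U)
(0.799 − 0.594)·U = 0.594×969.8 − 482.96 = 93.101
U = 93.101 / 0.205 = 454.15 kg/s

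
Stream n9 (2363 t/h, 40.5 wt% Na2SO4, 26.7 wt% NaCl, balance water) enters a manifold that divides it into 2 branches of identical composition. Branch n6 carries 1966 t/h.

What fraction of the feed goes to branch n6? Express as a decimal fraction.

Fraction to n6 = 1966/2363 = 0.8320.

0.832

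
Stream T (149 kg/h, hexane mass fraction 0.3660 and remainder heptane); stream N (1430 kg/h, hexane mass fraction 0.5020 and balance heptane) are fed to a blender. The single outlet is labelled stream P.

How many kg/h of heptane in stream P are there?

806.6 kg/h

heptane out = heptane in = 149×0.634 + 1430×0.498 = 806.61 kg/h.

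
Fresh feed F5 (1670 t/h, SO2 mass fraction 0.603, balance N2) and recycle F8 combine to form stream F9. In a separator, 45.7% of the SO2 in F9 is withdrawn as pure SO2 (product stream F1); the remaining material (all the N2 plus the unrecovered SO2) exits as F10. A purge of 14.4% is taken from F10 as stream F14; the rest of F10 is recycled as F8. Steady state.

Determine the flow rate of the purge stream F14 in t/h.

N2 enters only via F5 and leaves only via the purge: 1670×0.397 = 0.144×(N2 in F10), and the separator passes all N2, so N2 in F9 = N2 in F10 = 4604.1 t/h.
SO2 in F9: m_A = 1670×0.603 + (1−0.144)·(1−0.457)·m_A, so m_A = 1007/0.5352 = 1881.6 t/h.
F10 = (1−0.457)×1881.6 + 4604.1 = 5625.8 t/h.
Purge F14 = 0.144×5625.8 = 810.12 t/h.

810.1 t/h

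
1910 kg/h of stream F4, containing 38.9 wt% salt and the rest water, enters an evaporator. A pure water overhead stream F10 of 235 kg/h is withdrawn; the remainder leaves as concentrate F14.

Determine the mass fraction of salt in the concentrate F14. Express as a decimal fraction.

0.444

salt is not removed: 1910×0.389 = 742.99 kg/h of salt enters F14.
Concentrate = 1910 − 235 = 1675 kg/h.
Mass fraction = 742.99/1675 = 0.444.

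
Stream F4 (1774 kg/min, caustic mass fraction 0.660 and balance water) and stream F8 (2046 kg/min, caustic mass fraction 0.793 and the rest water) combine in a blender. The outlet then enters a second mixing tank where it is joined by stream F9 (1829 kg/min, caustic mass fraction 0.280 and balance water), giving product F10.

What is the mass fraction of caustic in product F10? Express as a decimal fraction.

Overall, product flow = 5649 kg/min.
caustic in = 1774×0.660 + 2046×0.793 + 1829×0.280 = 3305.4 kg/min.
caustic fraction in F10 = 0.585.

0.585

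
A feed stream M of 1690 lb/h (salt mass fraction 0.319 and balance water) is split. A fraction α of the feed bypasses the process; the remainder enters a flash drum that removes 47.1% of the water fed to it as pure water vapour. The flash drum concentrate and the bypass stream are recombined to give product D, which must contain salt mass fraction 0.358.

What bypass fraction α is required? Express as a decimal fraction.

0.660

All 1690×0.319 = 539.11 lb/h of salt reaches D, so D = 539.11/0.358 = 1505.9 lb/h and vapour = 184.11 lb/h.
The evaporator receives (1−α)·1690 of feed at 0.681 water and removes 0.471 of that water:
0.471×0.681×(1−α)×1690 = 184.11
(1−α) = 184.11/542.07 = 0.3396;  α = 0.6604.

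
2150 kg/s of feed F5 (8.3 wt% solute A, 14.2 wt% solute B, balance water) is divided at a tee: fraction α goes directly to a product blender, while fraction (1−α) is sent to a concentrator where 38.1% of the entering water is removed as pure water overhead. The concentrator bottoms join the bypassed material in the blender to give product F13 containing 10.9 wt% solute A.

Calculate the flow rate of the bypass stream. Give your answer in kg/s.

413.2 kg/s

All 2150×0.083 = 178.45 kg/s of solute A reaches F13, so F13 = 178.45/0.109 = 1637.2 kg/s and vapour = 512.84 kg/s.
The evaporator receives (1−α)·2150 of feed at 0.775 water and removes 0.381 of that water:
0.381×0.775×(1−α)×2150 = 512.84
(1−α) = 512.84/634.84 = 0.8078;  α = 0.1922.
Bypass flow = 0.1922×2150 = 413.16 kg/s.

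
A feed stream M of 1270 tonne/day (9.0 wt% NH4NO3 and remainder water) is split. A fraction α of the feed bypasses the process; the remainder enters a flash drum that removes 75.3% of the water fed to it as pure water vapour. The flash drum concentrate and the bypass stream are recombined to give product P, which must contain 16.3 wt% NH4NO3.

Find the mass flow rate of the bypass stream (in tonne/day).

440 tonne/day

All 1270×0.090 = 114.3 tonne/day of NH4NO3 reaches P, so P = 114.3/0.163 = 701.23 tonne/day and vapour = 568.77 tonne/day.
The evaporator receives (1−α)·1270 of feed at 0.910 water and removes 0.753 of that water:
0.753×0.910×(1−α)×1270 = 568.77
(1−α) = 568.77/870.24 = 0.6536;  α = 0.3464.
Bypass flow = 0.3464×1270 = 439.95 tonne/day.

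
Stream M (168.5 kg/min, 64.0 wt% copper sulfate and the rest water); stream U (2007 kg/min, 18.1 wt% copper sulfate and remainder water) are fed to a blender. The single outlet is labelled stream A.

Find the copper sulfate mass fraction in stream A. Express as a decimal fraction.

Total flow out = 168.5 + 2007 = 2175.5 kg/min.
copper sulfate in = 168.5×0.640 + 2007×0.181 = 471.11 kg/min.
copper sulfate mass fraction in A = 471.11/2175.5 = 0.217.

0.217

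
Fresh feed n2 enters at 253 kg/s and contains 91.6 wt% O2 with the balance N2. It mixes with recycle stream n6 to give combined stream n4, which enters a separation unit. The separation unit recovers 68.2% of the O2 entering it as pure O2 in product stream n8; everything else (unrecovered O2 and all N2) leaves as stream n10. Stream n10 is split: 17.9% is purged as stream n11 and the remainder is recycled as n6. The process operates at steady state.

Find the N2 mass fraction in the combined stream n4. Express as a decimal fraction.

N2 enters only via n2 and leaves only via the purge: 253×0.084 = 0.179×(N2 in n10), and the separation unit passes all N2, so N2 in n4 = N2 in n10 = 118.73 kg/s.
O2 in n4: m_A = 253×0.916 + (1−0.179)·(1−0.682)·m_A, so m_A = 231.75/0.7389 = 313.63 kg/s.
n4 = 313.63 + 118.73 = 432.36 kg/s.
N2 fraction in n4 = 118.73/432.36 = 0.275.

0.275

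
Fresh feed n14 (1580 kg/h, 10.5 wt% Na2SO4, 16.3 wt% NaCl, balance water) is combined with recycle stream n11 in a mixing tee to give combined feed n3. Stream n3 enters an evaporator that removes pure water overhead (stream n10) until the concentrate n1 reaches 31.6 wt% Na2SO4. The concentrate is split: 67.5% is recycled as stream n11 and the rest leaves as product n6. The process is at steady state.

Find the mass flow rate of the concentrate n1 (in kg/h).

1615 kg/h

Overall Na2SO4 balance (none leaves overhead): Na2SO4 in fresh feed = Na2SO4 in product, i.e. 1580×0.105 = (1−0.675)·n1·0.316.
n1 = 165.9/(0.316×0.325) = 1615.4 kg/h.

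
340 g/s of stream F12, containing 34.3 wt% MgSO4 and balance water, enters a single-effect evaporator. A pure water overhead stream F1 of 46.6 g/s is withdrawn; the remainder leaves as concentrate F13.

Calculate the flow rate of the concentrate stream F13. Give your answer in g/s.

293.4 g/s

Concentrate = 340 − 46.6 = 293.4 g/s.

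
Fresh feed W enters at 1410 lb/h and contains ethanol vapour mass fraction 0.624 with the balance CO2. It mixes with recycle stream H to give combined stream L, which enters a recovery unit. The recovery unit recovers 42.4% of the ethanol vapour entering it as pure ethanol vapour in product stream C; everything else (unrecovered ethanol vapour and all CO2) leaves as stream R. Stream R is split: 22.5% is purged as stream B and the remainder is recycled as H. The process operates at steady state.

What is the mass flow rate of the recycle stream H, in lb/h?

2536 lb/h

CO2 enters only via W and leaves only via the purge: 1410×0.376 = 0.225×(CO2 in R), and the recovery unit passes all CO2, so CO2 in L = CO2 in R = 2356.3 lb/h.
ethanol vapour in L: m_A = 1410×0.624 + (1−0.225)·(1−0.424)·m_A, so m_A = 879.84/0.5536 = 1589.3 lb/h.
R = (1−0.424)×1589.3 + 2356.3 = 3271.7 lb/h.
Recycle H = (1−0.225)×3271.7 = 2535.6 lb/h.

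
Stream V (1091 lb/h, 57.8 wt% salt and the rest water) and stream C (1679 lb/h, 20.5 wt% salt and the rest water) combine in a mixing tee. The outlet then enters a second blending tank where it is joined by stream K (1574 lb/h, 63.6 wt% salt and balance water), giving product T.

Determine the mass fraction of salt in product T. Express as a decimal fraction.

Overall, product flow = 4344 lb/h.
salt in = 1091×0.578 + 1679×0.205 + 1574×0.636 = 1975.9 lb/h.
salt fraction in T = 0.4548.

0.4548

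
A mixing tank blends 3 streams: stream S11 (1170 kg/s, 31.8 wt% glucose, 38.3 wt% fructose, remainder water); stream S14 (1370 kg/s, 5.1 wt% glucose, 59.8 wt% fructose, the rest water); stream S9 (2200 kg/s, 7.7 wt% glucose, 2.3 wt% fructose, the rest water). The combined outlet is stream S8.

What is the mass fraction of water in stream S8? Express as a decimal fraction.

Total flow out = 1170 + 1370 + 2200 = 4740 kg/s.
water in = 1170×0.299 + 1370×0.351 + 2200×0.900 = 2810.7 kg/s.
water mass fraction in S8 = 2810.7/4740 = 0.593.

0.593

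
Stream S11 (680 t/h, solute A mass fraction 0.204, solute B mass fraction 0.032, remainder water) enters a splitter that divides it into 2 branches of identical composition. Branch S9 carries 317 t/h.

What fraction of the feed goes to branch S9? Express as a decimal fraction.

0.466

Fraction to S9 = 317/680 = 0.4662.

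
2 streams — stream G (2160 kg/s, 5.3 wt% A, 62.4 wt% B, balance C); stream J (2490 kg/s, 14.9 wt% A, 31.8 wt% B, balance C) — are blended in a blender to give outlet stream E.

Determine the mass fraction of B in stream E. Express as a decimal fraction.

0.460

Total flow out = 2160 + 2490 = 4650 kg/s.
B in = 2160×0.624 + 2490×0.318 = 2139.7 kg/s.
B mass fraction in E = 2139.7/4650 = 0.460.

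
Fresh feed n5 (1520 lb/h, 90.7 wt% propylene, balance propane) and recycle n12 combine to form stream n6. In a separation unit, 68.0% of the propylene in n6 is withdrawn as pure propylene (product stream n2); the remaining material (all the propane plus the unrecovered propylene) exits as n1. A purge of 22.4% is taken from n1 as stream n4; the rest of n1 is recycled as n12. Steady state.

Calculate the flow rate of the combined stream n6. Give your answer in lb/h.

2465 lb/h

propane enters only via n5 and leaves only via the purge: 1520×0.093 = 0.224×(propane in n1), and the separation unit passes all propane, so propane in n6 = propane in n1 = 631.07 lb/h.
propylene in n6: m_A = 1520×0.907 + (1−0.224)·(1−0.680)·m_A, so m_A = 1378.6/0.7517 = 1834.1 lb/h.
n6 = 1834.1 + 631.07 = 2465.1 lb/h.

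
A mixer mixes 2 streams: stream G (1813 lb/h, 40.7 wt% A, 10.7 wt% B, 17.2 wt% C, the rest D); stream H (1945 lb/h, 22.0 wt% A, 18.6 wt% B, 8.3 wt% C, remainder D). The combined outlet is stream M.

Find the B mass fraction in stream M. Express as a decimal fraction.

Total flow out = 1813 + 1945 = 3758 lb/h.
B in = 1813×0.107 + 1945×0.186 = 555.76 lb/h.
B mass fraction in M = 555.76/3758 = 0.1479.

0.1479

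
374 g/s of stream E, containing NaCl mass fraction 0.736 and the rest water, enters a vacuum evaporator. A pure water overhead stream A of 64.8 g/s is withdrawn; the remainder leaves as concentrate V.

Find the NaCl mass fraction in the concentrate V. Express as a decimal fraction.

NaCl is not removed: 374×0.736 = 275.26 g/s of NaCl enters V.
Concentrate = 374 − 64.8 = 309.2 g/s.
Mass fraction = 275.26/309.2 = 0.890.

0.890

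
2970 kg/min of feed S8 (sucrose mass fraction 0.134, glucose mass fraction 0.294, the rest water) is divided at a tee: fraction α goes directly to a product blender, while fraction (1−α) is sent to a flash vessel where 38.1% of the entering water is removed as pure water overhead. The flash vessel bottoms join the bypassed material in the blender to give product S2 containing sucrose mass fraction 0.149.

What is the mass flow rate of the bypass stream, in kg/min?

All 2970×0.134 = 397.98 kg/min of sucrose reaches S2, so S2 = 397.98/0.149 = 2671 kg/min and vapour = 298.99 kg/min.
The evaporator receives (1−α)·2970 of feed at 0.572 water and removes 0.381 of that water:
0.381×0.572×(1−α)×2970 = 298.99
(1−α) = 298.99/647.26 = 0.4619;  α = 0.5381.
Bypass flow = 0.5381×2970 = 1598 kg/min.

1598 kg/min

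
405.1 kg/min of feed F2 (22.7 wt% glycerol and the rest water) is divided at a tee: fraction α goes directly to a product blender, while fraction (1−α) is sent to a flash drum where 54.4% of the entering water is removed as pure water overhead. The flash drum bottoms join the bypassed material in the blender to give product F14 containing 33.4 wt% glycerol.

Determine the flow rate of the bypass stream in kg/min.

96.48 kg/min

All 405.1×0.227 = 91.958 kg/min of glycerol reaches F14, so F14 = 91.958/0.334 = 275.32 kg/min and vapour = 129.78 kg/min.
The evaporator receives (1−α)·405.1 of feed at 0.773 water and removes 0.544 of that water:
0.544×0.773×(1−α)×405.1 = 129.78
(1−α) = 129.78/170.35 = 0.7618;  α = 0.2382.
Bypass flow = 0.2382×405.1 = 96.482 kg/min.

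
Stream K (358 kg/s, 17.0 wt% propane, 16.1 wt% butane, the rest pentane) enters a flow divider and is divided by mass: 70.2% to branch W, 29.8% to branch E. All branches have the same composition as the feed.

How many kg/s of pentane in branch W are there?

Branch W total = 0.702×358 = 251.32 kg/s.
pentane in W = 0.669×251.32 = 168.13 kg/s.

168.1 kg/s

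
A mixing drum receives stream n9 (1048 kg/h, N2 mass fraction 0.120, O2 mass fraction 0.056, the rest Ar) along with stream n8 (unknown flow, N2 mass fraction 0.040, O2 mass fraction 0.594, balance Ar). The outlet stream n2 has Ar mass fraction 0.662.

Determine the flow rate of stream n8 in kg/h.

573.6 kg/h

Let n8 be the unknown flow. Total out = 1048 + n8.
Ar balance: 863.55 + 0.366·n8 = 0.662·(1048 + n8)
(0.366 − 0.662)·n8 = 0.662×1048 − 863.55 = -169.78
n8 = -169.78 / -0.296 = 573.57 kg/h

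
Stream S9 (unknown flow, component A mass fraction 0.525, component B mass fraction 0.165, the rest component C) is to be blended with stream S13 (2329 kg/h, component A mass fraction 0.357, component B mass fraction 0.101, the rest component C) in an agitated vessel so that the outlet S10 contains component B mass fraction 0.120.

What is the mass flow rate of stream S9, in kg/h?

Let S9 be the unknown flow. Total out = 2329 + S9.
component B balance: 235.23 + 0.165·S9 = 0.120·(2329 + S9)
(0.165 − 0.120)·S9 = 0.120×2329 − 235.23 = 44.251
S9 = 44.251 / 0.045 = 983.36 kg/h

983.4 kg/h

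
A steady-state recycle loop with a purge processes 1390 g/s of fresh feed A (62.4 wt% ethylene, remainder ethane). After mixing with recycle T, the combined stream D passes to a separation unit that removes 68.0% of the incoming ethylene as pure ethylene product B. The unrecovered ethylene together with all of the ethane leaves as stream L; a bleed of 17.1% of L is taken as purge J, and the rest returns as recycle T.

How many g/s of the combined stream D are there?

4237 g/s

ethane enters only via A and leaves only via the purge: 1390×0.376 = 0.171×(ethane in L), and the separation unit passes all ethane, so ethane in D = ethane in L = 3056.4 g/s.
ethylene in D: m_A = 1390×0.624 + (1−0.171)·(1−0.680)·m_A, so m_A = 867.36/0.7347 = 1180.5 g/s.
D = 1180.5 + 3056.4 = 4236.9 g/s.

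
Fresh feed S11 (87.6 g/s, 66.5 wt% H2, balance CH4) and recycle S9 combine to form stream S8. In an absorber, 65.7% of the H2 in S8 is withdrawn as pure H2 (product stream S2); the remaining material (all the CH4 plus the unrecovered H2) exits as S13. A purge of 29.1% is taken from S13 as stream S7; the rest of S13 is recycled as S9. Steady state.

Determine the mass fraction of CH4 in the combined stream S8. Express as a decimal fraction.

0.567

CH4 enters only via S11 and leaves only via the purge: 87.6×0.335 = 0.291×(CH4 in S13), and the absorber passes all CH4, so CH4 in S8 = CH4 in S13 = 100.85 g/s.
H2 in S8: m_A = 87.6×0.665 + (1−0.291)·(1−0.657)·m_A, so m_A = 58.254/0.7568 = 76.973 g/s.
S8 = 76.973 + 100.85 = 177.82 g/s.
CH4 fraction in S8 = 100.85/177.82 = 0.567.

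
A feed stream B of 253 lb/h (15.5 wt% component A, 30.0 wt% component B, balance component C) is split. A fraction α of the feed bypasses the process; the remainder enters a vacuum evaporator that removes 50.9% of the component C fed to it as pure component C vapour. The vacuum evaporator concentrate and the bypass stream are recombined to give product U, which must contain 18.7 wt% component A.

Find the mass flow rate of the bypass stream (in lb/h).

All 253×0.155 = 39.215 lb/h of component A reaches U, so U = 39.215/0.187 = 209.71 lb/h and vapour = 43.294 lb/h.
The evaporator receives (1−α)·253 of feed at 0.545 component C and removes 0.509 of that component C:
0.509×0.545×(1−α)×253 = 43.294
(1−α) = 43.294/70.183 = 0.6169;  α = 0.3831.
Bypass flow = 0.3831×253 = 96.932 lb/h.

96.93 lb/h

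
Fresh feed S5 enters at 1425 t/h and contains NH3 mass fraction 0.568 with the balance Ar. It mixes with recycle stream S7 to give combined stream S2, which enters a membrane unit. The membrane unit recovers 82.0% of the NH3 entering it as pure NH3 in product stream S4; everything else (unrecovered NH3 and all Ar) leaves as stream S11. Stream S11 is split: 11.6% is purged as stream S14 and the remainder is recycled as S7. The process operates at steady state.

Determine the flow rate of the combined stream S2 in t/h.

6269 t/h

Ar enters only via S5 and leaves only via the purge: 1425×0.432 = 0.116×(Ar in S11), and the membrane unit passes all Ar, so Ar in S2 = Ar in S11 = 5306.9 t/h.
NH3 in S2: m_A = 1425×0.568 + (1−0.116)·(1−0.820)·m_A, so m_A = 809.4/0.8409 = 962.56 t/h.
S2 = 962.56 + 5306.9 = 6269.5 t/h.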